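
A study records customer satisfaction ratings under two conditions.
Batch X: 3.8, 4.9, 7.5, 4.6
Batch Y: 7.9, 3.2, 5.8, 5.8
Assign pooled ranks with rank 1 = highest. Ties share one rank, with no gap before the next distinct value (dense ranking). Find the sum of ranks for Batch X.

Sorted (descending): 7.9, 7.5, 5.8, 5.8, 4.9, 4.6, 3.8, 3.2
The 2 values of 5.8 share dense rank 3.
Remaining distinct values take the next consecutive integers.
Batch X values → pooled ranks: 3.8→6, 4.9→4, 7.5→2, 4.6→5
Rank sum = 6 + 4 + 2 + 5 = 17

17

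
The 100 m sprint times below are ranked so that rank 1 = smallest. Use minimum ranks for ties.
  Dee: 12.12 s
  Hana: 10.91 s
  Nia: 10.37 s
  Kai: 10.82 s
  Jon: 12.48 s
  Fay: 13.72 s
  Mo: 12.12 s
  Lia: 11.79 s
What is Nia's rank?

Sorted (ascending): 10.37, 10.82, 10.91, 11.79, 12.12, 12.12, 12.48, 13.72
The 2 values of 12.12 occupy positions 5–6 → each gets rank 5.
Nia has value 10.37 s → rank 1.

1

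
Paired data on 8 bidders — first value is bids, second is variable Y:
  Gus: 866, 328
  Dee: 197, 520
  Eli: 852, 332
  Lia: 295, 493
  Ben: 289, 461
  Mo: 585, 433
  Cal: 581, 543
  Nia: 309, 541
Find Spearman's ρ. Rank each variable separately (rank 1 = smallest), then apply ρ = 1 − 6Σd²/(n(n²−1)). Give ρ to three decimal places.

Ranks of variable 1: 8, 1, 7, 3, 2, 6, 5, 4
Ranks of variable 2: 1, 6, 2, 5, 4, 3, 8, 7
d = r₁ − r₂: 7, -5, 5, -2, -2, 3, -3, -3
d²: 49, 25, 25, 4, 4, 9, 9, 9; Σd² = 134
ρ = 1 − 6·134/(8·63) = 1 − 804/504 = -0.595

-0.595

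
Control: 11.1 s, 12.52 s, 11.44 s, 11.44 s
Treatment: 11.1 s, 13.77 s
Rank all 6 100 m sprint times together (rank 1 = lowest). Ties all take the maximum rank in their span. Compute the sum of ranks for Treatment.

8

Sorted (ascending): 11.1, 11.1, 11.44, 11.44, 12.52, 13.77
The 2 values of 11.1 occupy positions 1–2 → each gets rank 2.
The 2 values of 11.44 occupy positions 3–4 → each gets rank 4.
Treatment values → pooled ranks: 11.1→2, 13.77→6
Rank sum = 2 + 6 = 8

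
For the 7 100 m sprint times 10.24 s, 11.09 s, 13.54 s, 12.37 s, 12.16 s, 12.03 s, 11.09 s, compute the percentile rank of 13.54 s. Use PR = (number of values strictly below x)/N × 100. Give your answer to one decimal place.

85.7

N = 7.
Strictly below 13.54: 6. Equal to 13.54: 1.
PR = 6/7 × 100 = 85.7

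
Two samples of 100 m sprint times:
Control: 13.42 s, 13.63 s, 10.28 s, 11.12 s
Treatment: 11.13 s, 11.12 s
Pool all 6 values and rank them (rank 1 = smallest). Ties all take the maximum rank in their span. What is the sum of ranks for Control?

15

Sorted (ascending): 10.28, 11.12, 11.12, 11.13, 13.42, 13.63
The 2 values of 11.12 occupy positions 2–3 → each gets rank 3.
Control values → pooled ranks: 13.42→5, 13.63→6, 10.28→1, 11.12→3
Rank sum = 5 + 6 + 1 + 3 = 15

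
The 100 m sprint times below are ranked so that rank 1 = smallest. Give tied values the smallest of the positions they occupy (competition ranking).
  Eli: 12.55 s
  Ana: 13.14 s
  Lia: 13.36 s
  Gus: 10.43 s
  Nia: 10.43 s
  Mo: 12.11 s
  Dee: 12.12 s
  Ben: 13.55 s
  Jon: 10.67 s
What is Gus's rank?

1

Sorted (ascending): 10.43, 10.43, 10.67, 12.11, 12.12, 12.55, 13.14, 13.36, 13.55
The 2 values of 10.43 occupy positions 1–2 → each gets rank 1.
Gus has value 10.43 s → rank 1.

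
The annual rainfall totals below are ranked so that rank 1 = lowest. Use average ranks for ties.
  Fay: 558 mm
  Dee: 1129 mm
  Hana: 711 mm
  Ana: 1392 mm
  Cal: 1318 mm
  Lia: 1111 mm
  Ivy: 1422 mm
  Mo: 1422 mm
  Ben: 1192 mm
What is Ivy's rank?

Sorted (ascending): 558, 711, 1111, 1129, 1192, 1318, 1392, 1422, 1422
The 2 values of 1422 occupy positions 8–9 → average rank (8+9)/2 = 8.5.
Ivy has value 1422 mm → rank 8.5.

8.5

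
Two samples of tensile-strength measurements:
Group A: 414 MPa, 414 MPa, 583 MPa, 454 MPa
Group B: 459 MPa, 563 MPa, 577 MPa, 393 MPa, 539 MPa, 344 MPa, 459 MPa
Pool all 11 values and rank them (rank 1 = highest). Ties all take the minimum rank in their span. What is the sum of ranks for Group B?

40

Sorted (descending): 583, 577, 563, 539, 459, 459, 454, 414, 414, 393, 344
The 2 values of 459 occupy positions 5–6 → each gets rank 5.
The 2 values of 414 occupy positions 8–9 → each gets rank 8.
Group B values → pooled ranks: 459→5, 563→3, 577→2, 393→10, 539→4, 344→11, 459→5
Rank sum = 5 + 3 + 2 + 10 + 4 + 11 + 5 = 40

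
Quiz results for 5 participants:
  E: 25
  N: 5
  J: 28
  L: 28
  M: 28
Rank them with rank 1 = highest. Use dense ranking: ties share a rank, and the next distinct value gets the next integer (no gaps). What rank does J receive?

1

Sorted (descending): 28, 28, 28, 25, 5
The 3 values of 28 share dense rank 1.
Remaining distinct values take the next consecutive integers.
J has value 28 → rank 1.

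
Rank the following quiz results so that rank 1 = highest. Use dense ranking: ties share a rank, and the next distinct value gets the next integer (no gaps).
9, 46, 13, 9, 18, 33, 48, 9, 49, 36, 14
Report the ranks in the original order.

Sorted (descending): 49, 48, 46, 36, 33, 18, 14, 13, 9, 9, 9
The 3 values of 9 share dense rank 9.
Remaining distinct values take the next consecutive integers.

9, 3, 8, 9, 6, 5, 2, 9, 1, 4, 7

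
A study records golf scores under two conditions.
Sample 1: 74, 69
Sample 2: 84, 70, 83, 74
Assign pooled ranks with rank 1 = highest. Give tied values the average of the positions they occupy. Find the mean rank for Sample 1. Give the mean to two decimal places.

4.75

Sorted (descending): 84, 83, 74, 74, 70, 69
The 2 values of 74 occupy positions 3–4 → average rank (3+4)/2 = 3.5.
Sample 1 values → pooled ranks: 74→3.5, 69→6
Mean rank = (3.5 + 6) / 2 = 4.75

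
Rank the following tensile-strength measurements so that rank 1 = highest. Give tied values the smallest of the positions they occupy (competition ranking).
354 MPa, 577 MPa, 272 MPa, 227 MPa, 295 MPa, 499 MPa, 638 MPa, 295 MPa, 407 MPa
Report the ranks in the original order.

Sorted (descending): 638, 577, 499, 407, 354, 295, 295, 272, 227
The 2 values of 295 occupy positions 6–7 → each gets rank 6.

5, 2, 8, 9, 6, 3, 1, 6, 4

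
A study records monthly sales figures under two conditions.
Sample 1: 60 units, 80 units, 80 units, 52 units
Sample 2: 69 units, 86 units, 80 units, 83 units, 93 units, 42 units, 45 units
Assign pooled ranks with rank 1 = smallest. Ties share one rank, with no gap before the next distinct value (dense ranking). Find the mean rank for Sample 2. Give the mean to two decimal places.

5.43

Sorted (ascending): 42, 45, 52, 60, 69, 80, 80, 80, 83, 86, 93
The 3 values of 80 share dense rank 6.
Remaining distinct values take the next consecutive integers.
Sample 2 values → pooled ranks: 69→5, 86→8, 80→6, 83→7, 93→9, 42→1, 45→2
Mean rank = (5 + 8 + 6 + 7 + 9 + 1 + 2) / 7 = 5.43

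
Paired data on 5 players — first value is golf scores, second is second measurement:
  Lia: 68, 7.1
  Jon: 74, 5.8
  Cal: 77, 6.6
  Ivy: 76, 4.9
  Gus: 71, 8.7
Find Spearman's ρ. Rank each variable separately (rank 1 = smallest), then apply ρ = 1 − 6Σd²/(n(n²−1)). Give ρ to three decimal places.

-0.600

Ranks of variable 1: 1, 3, 5, 4, 2
Ranks of variable 2: 4, 2, 3, 1, 5
d = r₁ − r₂: -3, 1, 2, 3, -3
d²: 9, 1, 4, 9, 9; Σd² = 32
ρ = 1 − 6·32/(5·24) = 1 − 192/120 = -0.600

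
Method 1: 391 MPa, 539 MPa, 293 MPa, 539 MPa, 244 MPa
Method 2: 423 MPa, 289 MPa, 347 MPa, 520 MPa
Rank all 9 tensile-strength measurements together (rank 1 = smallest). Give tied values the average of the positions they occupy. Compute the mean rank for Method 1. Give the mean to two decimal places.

Sorted (ascending): 244, 289, 293, 347, 391, 423, 520, 539, 539
The 2 values of 539 occupy positions 8–9 → average rank (8+9)/2 = 8.5.
Method 1 values → pooled ranks: 391→5, 539→8.5, 293→3, 539→8.5, 244→1
Mean rank = (5 + 8.5 + 3 + 8.5 + 1) / 5 = 5.20

5.20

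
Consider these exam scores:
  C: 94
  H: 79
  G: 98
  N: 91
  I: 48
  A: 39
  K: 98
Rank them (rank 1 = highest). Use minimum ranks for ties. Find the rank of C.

3

Sorted (descending): 98, 98, 94, 91, 79, 48, 39
The 2 values of 98 occupy positions 1–2 → each gets rank 1.
C has value 94 → rank 3.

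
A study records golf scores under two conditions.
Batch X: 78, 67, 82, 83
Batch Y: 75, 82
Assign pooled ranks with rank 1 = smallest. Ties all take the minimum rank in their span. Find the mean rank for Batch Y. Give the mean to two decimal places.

Sorted (ascending): 67, 75, 78, 82, 82, 83
The 2 values of 82 occupy positions 4–5 → each gets rank 4.
Batch Y values → pooled ranks: 75→2, 82→4
Mean rank = (2 + 4) / 2 = 3.00

3.00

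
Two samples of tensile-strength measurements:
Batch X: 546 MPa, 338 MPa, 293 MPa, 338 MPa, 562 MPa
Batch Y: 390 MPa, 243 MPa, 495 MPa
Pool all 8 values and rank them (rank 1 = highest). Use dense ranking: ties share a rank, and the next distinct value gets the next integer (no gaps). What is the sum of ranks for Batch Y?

14

Sorted (descending): 562, 546, 495, 390, 338, 338, 293, 243
The 2 values of 338 share dense rank 5.
Remaining distinct values take the next consecutive integers.
Batch Y values → pooled ranks: 390→4, 243→7, 495→3
Rank sum = 4 + 7 + 3 = 14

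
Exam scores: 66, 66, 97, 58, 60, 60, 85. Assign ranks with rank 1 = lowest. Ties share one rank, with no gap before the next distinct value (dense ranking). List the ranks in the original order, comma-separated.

3, 3, 5, 1, 2, 2, 4

Sorted (ascending): 58, 60, 60, 66, 66, 85, 97
The 2 values of 60 share dense rank 2.
The 2 values of 66 share dense rank 3.
Remaining distinct values take the next consecutive integers.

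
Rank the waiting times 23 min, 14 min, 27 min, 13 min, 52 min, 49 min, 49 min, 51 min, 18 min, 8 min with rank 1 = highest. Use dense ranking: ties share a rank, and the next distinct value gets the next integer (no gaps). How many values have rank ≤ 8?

Sorted (descending): 52, 51, 49, 49, 27, 23, 18, 14, 13, 8
The 2 values of 49 share dense rank 3.
Remaining distinct values take the next consecutive integers.
Ranks ≤ 8: {1, 2, 3, 3, 4, 5, 6, 7, 8} → 9 values.

9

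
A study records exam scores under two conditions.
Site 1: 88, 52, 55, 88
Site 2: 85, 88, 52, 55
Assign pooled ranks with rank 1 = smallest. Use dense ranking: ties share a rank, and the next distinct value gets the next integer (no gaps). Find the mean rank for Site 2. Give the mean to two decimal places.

2.50

Sorted (ascending): 52, 52, 55, 55, 85, 88, 88, 88
The 2 values of 52 share dense rank 1.
The 2 values of 55 share dense rank 2.
The 3 values of 88 share dense rank 4.
Remaining distinct values take the next consecutive integers.
Site 2 values → pooled ranks: 85→3, 88→4, 52→1, 55→2
Mean rank = (3 + 4 + 1 + 2) / 4 = 2.50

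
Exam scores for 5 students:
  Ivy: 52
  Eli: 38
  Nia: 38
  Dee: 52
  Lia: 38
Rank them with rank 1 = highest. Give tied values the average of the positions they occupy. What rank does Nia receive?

4

Sorted (descending): 52, 52, 38, 38, 38
The 2 values of 52 occupy positions 1–2 → average rank (1+2)/2 = 1.5.
The 3 values of 38 occupy positions 3–5 → average rank 4.
Nia has value 38 → rank 4.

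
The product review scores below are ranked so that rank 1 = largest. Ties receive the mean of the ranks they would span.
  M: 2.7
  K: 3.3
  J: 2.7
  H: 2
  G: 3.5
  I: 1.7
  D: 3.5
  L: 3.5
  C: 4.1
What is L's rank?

3

Sorted (descending): 4.1, 3.5, 3.5, 3.5, 3.3, 2.7, 2.7, 2, 1.7
The 3 values of 3.5 occupy positions 2–4 → average rank 3.
The 2 values of 2.7 occupy positions 6–7 → average rank (6+7)/2 = 6.5.
L has value 3.5 → rank 3.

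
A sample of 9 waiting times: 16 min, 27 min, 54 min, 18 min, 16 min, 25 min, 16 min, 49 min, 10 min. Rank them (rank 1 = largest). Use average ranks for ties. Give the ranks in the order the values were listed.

Sorted (descending): 54, 49, 27, 25, 18, 16, 16, 16, 10
The 3 values of 16 occupy positions 6–8 → average rank 7.

7, 3, 1, 5, 7, 4, 7, 2, 9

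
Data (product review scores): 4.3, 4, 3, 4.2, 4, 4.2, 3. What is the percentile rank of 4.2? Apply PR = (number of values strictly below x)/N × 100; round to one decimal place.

N = 7.
Strictly below 4.2: 4. Equal to 4.2: 2.
PR = 4/7 × 100 = 57.1

57.1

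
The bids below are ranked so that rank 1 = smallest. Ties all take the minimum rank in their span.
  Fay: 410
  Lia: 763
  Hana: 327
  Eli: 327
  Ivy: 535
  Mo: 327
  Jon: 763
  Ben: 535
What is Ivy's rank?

Sorted (ascending): 327, 327, 327, 410, 535, 535, 763, 763
The 3 values of 327 occupy positions 1–3 → each gets rank 1.
The 2 values of 535 occupy positions 5–6 → each gets rank 5.
The 2 values of 763 occupy positions 7–8 → each gets rank 7.
Ivy has value 535 → rank 5.

5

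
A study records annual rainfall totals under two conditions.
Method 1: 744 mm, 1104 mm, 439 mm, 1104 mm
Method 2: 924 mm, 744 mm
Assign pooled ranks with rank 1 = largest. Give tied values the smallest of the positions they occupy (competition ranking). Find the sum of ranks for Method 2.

Sorted (descending): 1104, 1104, 924, 744, 744, 439
The 2 values of 1104 occupy positions 1–2 → each gets rank 1.
The 2 values of 744 occupy positions 4–5 → each gets rank 4.
Method 2 values → pooled ranks: 924→3, 744→4
Rank sum = 3 + 4 = 7

7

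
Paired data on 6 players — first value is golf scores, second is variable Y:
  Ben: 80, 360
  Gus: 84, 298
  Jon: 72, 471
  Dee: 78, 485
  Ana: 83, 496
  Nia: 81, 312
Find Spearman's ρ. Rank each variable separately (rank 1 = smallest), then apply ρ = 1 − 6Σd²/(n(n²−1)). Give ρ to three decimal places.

Ranks of variable 1: 3, 6, 1, 2, 5, 4
Ranks of variable 2: 3, 1, 4, 5, 6, 2
d = r₁ − r₂: 0, 5, -3, -3, -1, 2
d²: 0, 25, 9, 9, 1, 4; Σd² = 48
ρ = 1 − 6·48/(6·35) = 1 − 288/210 = -0.371

-0.371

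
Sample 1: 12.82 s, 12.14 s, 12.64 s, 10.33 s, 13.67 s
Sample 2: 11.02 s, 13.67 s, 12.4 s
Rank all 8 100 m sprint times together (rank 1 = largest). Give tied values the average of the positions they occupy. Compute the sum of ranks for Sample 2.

Sorted (descending): 13.67, 13.67, 12.82, 12.64, 12.4, 12.14, 11.02, 10.33
The 2 values of 13.67 occupy positions 1–2 → average rank (1+2)/2 = 1.5.
Sample 2 values → pooled ranks: 11.02→7, 13.67→1.5, 12.4→5
Rank sum = 7 + 1.5 + 5 = 13.5

13.5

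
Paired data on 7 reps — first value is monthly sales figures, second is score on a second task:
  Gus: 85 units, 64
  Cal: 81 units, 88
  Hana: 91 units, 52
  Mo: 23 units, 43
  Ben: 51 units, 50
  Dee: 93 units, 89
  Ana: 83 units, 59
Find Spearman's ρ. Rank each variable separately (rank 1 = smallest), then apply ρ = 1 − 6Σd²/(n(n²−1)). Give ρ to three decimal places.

Ranks of variable 1: 5, 3, 6, 1, 2, 7, 4
Ranks of variable 2: 5, 6, 3, 1, 2, 7, 4
d = r₁ − r₂: 0, -3, 3, 0, 0, 0, 0
d²: 0, 9, 9, 0, 0, 0, 0; Σd² = 18
ρ = 1 − 6·18/(7·48) = 1 − 108/336 = 0.679

0.679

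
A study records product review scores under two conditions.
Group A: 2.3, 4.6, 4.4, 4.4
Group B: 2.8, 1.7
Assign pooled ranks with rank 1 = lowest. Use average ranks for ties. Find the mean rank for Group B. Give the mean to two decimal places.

Sorted (ascending): 1.7, 2.3, 2.8, 4.4, 4.4, 4.6
The 2 values of 4.4 occupy positions 4–5 → average rank (4+5)/2 = 4.5.
Group B values → pooled ranks: 2.8→3, 1.7→1
Mean rank = (3 + 1) / 2 = 2.00

2.00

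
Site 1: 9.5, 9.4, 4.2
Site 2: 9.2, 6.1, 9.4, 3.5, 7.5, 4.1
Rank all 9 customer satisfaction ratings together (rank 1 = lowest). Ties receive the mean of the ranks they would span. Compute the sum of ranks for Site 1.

19.5

Sorted (ascending): 3.5, 4.1, 4.2, 6.1, 7.5, 9.2, 9.4, 9.4, 9.5
The 2 values of 9.4 occupy positions 7–8 → average rank (7+8)/2 = 7.5.
Site 1 values → pooled ranks: 9.5→9, 9.4→7.5, 4.2→3
Rank sum = 9 + 7.5 + 3 = 19.5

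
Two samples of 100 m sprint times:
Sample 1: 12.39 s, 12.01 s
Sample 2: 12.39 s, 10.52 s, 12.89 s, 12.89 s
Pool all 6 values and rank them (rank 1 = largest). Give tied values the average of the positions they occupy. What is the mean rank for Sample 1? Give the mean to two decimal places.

Sorted (descending): 12.89, 12.89, 12.39, 12.39, 12.01, 10.52
The 2 values of 12.89 occupy positions 1–2 → average rank (1+2)/2 = 1.5.
The 2 values of 12.39 occupy positions 3–4 → average rank (3+4)/2 = 3.5.
Sample 1 values → pooled ranks: 12.39→3.5, 12.01→5
Mean rank = (3.5 + 5) / 2 = 4.25

4.25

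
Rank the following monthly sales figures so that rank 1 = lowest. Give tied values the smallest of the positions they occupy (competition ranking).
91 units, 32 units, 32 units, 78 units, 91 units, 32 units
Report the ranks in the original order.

Sorted (ascending): 32, 32, 32, 78, 91, 91
The 3 values of 32 occupy positions 1–3 → each gets rank 1.
The 2 values of 91 occupy positions 5–6 → each gets rank 5.

5, 1, 1, 4, 5, 1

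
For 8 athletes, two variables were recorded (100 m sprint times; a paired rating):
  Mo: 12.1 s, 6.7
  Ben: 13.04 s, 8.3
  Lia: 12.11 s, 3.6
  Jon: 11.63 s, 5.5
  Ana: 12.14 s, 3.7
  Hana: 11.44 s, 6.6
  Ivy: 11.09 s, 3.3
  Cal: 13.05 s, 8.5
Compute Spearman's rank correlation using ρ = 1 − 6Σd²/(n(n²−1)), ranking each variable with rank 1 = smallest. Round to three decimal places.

0.619

Ranks of variable 1: 4, 7, 5, 3, 6, 2, 1, 8
Ranks of variable 2: 6, 7, 2, 4, 3, 5, 1, 8
d = r₁ − r₂: -2, 0, 3, -1, 3, -3, 0, 0
d²: 4, 0, 9, 1, 9, 9, 0, 0; Σd² = 32
ρ = 1 − 6·32/(8·63) = 1 − 192/504 = 0.619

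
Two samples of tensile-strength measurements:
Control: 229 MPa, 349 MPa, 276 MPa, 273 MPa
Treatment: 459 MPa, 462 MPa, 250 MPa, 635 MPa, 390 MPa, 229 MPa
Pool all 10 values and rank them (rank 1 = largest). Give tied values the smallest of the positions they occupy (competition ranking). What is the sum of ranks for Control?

27

Sorted (descending): 635, 462, 459, 390, 349, 276, 273, 250, 229, 229
The 2 values of 229 occupy positions 9–10 → each gets rank 9.
Control values → pooled ranks: 229→9, 349→5, 276→6, 273→7
Rank sum = 9 + 5 + 6 + 7 = 27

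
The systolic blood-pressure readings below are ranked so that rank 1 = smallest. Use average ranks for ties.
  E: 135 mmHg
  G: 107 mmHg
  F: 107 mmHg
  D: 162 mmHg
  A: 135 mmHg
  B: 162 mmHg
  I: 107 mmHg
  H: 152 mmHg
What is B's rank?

7.5

Sorted (ascending): 107, 107, 107, 135, 135, 152, 162, 162
The 3 values of 107 occupy positions 1–3 → average rank 2.
The 2 values of 135 occupy positions 4–5 → average rank (4+5)/2 = 4.5.
The 2 values of 162 occupy positions 7–8 → average rank (7+8)/2 = 7.5.
B has value 162 mmHg → rank 7.5.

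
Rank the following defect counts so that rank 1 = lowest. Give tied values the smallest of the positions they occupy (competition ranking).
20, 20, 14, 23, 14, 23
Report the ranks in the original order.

3, 3, 1, 5, 1, 5

Sorted (ascending): 14, 14, 20, 20, 23, 23
The 2 values of 14 occupy positions 1–2 → each gets rank 1.
The 2 values of 20 occupy positions 3–4 → each gets rank 3.
The 2 values of 23 occupy positions 5–6 → each gets rank 5.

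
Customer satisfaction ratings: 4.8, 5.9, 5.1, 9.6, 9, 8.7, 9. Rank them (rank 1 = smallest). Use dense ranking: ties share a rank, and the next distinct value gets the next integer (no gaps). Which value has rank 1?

4.8

Sorted (ascending): 4.8, 5.1, 5.9, 8.7, 9, 9, 9.6
The 2 values of 9 share dense rank 5.
Remaining distinct values take the next consecutive integers.
Rank 1 → value 4.8.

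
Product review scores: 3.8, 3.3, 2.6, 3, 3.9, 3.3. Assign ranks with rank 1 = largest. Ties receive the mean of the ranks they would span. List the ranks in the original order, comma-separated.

Sorted (descending): 3.9, 3.8, 3.3, 3.3, 3, 2.6
The 2 values of 3.3 occupy positions 3–4 → average rank (3+4)/2 = 3.5.

2, 3.5, 6, 5, 1, 3.5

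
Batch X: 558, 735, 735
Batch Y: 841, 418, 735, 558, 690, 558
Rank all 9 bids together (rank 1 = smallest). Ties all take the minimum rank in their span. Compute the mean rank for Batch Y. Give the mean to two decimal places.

Sorted (ascending): 418, 558, 558, 558, 690, 735, 735, 735, 841
The 3 values of 558 occupy positions 2–4 → each gets rank 2.
The 3 values of 735 occupy positions 6–8 → each gets rank 6.
Batch Y values → pooled ranks: 841→9, 418→1, 735→6, 558→2, 690→5, 558→2
Mean rank = (9 + 1 + 6 + 2 + 5 + 2) / 6 = 4.17

4.17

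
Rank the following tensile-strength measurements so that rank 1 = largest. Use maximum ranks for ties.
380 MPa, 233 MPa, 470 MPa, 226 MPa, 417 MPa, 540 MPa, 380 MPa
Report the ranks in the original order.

5, 6, 2, 7, 3, 1, 5

Sorted (descending): 540, 470, 417, 380, 380, 233, 226
The 2 values of 380 occupy positions 4–5 → each gets rank 5.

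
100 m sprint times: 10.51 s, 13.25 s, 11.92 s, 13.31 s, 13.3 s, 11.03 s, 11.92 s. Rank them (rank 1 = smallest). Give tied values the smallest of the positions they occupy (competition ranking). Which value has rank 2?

Sorted (ascending): 10.51, 11.03, 11.92, 11.92, 13.25, 13.3, 13.31
The 2 values of 11.92 occupy positions 3–4 → each gets rank 3.
Rank 2 → value 11.03.

11.03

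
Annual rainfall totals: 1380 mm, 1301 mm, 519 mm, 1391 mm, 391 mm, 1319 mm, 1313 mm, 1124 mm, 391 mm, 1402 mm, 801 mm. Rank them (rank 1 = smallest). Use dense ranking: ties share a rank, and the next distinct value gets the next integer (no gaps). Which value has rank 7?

1319

Sorted (ascending): 391, 391, 519, 801, 1124, 1301, 1313, 1319, 1380, 1391, 1402
The 2 values of 391 share dense rank 1.
Remaining distinct values take the next consecutive integers.
Rank 7 → value 1319.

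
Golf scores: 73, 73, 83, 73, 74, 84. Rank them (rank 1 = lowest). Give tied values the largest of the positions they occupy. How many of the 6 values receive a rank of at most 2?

Sorted (ascending): 73, 73, 73, 74, 83, 84
The 3 values of 73 occupy positions 1–3 → each gets rank 3.
Ranks ≤ 2: {} → 0 values.

0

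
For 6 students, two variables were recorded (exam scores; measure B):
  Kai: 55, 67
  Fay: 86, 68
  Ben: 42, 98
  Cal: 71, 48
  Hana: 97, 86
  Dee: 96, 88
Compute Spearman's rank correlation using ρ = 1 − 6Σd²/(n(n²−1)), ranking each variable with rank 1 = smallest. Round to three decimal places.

Ranks of variable 1: 2, 4, 1, 3, 6, 5
Ranks of variable 2: 2, 3, 6, 1, 4, 5
d = r₁ − r₂: 0, 1, -5, 2, 2, 0
d²: 0, 1, 25, 4, 4, 0; Σd² = 34
ρ = 1 − 6·34/(6·35) = 1 − 204/210 = 0.029

0.029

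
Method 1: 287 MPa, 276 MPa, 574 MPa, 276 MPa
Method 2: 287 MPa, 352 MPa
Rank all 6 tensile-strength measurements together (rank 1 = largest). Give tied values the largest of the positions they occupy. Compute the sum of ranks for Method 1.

Sorted (descending): 574, 352, 287, 287, 276, 276
The 2 values of 287 occupy positions 3–4 → each gets rank 4.
The 2 values of 276 occupy positions 5–6 → each gets rank 6.
Method 1 values → pooled ranks: 287→4, 276→6, 574→1, 276→6
Rank sum = 4 + 6 + 1 + 6 = 17

17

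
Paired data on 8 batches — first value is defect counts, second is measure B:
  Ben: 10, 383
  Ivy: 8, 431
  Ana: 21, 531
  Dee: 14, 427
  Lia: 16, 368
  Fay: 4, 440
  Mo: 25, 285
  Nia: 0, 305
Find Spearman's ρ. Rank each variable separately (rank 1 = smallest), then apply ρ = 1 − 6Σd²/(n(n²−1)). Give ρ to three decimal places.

Ranks of variable 1: 4, 3, 7, 5, 6, 2, 8, 1
Ranks of variable 2: 4, 6, 8, 5, 3, 7, 1, 2
d = r₁ − r₂: 0, -3, -1, 0, 3, -5, 7, -1
d²: 0, 9, 1, 0, 9, 25, 49, 1; Σd² = 94
ρ = 1 − 6·94/(8·63) = 1 − 564/504 = -0.119

-0.119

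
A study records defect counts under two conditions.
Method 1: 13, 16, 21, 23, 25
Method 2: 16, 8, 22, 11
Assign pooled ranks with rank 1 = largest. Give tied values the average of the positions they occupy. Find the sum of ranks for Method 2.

Sorted (descending): 25, 23, 22, 21, 16, 16, 13, 11, 8
The 2 values of 16 occupy positions 5–6 → average rank (5+6)/2 = 5.5.
Method 2 values → pooled ranks: 16→5.5, 8→9, 22→3, 11→8
Rank sum = 5.5 + 9 + 3 + 8 = 25.5

25.5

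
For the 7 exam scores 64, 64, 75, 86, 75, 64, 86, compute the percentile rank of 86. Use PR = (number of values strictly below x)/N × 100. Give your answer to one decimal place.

N = 7.
Strictly below 86: 5. Equal to 86: 2.
PR = 5/7 × 100 = 71.4

71.4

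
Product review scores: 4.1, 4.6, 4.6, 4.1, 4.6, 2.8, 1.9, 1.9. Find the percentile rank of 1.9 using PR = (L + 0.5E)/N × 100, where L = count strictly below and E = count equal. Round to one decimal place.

N = 8.
Strictly below 1.9: 0. Equal to 1.9: 2.
PR = (0 + 0.5·2)/8 × 100 = 12.5

12.5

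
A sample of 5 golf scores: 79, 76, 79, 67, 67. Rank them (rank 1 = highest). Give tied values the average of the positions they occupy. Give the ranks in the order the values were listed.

1.5, 3, 1.5, 4.5, 4.5

Sorted (descending): 79, 79, 76, 67, 67
The 2 values of 79 occupy positions 1–2 → average rank (1+2)/2 = 1.5.
The 2 values of 67 occupy positions 4–5 → average rank (4+5)/2 = 4.5.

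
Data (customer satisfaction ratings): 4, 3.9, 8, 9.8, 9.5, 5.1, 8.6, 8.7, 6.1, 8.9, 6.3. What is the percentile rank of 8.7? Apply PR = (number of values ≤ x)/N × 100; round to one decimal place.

N = 11.
Strictly below 8.7: 7. Equal to 8.7: 1.
PR = 8/11 × 100 = 72.7

72.7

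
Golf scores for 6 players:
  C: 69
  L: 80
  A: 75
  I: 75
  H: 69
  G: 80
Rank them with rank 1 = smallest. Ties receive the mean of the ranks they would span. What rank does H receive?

1.5

Sorted (ascending): 69, 69, 75, 75, 80, 80
The 2 values of 69 occupy positions 1–2 → average rank (1+2)/2 = 1.5.
The 2 values of 75 occupy positions 3–4 → average rank (3+4)/2 = 3.5.
The 2 values of 80 occupy positions 5–6 → average rank (5+6)/2 = 5.5.
H has value 69 → rank 1.5.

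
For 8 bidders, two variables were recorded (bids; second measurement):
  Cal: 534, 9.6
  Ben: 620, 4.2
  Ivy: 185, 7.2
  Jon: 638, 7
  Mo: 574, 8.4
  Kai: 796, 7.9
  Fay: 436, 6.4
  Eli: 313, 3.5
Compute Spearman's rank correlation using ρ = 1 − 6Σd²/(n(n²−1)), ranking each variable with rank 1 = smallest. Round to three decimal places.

0.214

Ranks of variable 1: 4, 6, 1, 7, 5, 8, 3, 2
Ranks of variable 2: 8, 2, 5, 4, 7, 6, 3, 1
d = r₁ − r₂: -4, 4, -4, 3, -2, 2, 0, 1
d²: 16, 16, 16, 9, 4, 4, 0, 1; Σd² = 66
ρ = 1 − 6·66/(8·63) = 1 − 396/504 = 0.214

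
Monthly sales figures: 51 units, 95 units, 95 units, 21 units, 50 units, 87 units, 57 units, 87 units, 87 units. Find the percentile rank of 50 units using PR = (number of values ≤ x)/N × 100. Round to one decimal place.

22.2

N = 9.
Strictly below 50: 1. Equal to 50: 1.
PR = 2/9 × 100 = 22.2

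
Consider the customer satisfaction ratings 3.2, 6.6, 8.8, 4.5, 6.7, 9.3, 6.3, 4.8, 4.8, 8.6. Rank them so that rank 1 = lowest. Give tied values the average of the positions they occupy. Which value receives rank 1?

3.2

Sorted (ascending): 3.2, 4.5, 4.8, 4.8, 6.3, 6.6, 6.7, 8.6, 8.8, 9.3
The 2 values of 4.8 occupy positions 3–4 → average rank (3+4)/2 = 3.5.
Rank 1 → value 3.2.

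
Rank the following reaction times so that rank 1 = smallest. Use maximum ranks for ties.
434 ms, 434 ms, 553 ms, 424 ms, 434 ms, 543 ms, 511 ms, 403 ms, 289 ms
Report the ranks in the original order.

6, 6, 9, 3, 6, 8, 7, 2, 1

Sorted (ascending): 289, 403, 424, 434, 434, 434, 511, 543, 553
The 3 values of 434 occupy positions 4–6 → each gets rank 6.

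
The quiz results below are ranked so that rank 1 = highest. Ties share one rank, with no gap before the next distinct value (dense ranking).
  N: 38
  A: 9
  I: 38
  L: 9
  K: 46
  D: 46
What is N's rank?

2

Sorted (descending): 46, 46, 38, 38, 9, 9
The 2 values of 46 share dense rank 1.
The 2 values of 38 share dense rank 2.
The 2 values of 9 share dense rank 3.
N has value 38 → rank 2.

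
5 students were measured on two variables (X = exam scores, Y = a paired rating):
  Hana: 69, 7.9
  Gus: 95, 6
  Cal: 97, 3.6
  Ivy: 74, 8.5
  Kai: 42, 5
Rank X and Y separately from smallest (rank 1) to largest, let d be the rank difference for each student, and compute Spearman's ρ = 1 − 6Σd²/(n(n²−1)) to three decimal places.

Ranks of variable 1: 2, 4, 5, 3, 1
Ranks of variable 2: 4, 3, 1, 5, 2
d = r₁ − r₂: -2, 1, 4, -2, -1
d²: 4, 1, 16, 4, 1; Σd² = 26
ρ = 1 − 6·26/(5·24) = 1 − 156/120 = -0.300

-0.300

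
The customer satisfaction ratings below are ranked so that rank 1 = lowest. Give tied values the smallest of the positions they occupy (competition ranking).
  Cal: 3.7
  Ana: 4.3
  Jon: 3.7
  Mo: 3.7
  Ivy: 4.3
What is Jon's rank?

Sorted (ascending): 3.7, 3.7, 3.7, 4.3, 4.3
The 3 values of 3.7 occupy positions 1–3 → each gets rank 1.
The 2 values of 4.3 occupy positions 4–5 → each gets rank 4.
Jon has value 3.7 → rank 1.

1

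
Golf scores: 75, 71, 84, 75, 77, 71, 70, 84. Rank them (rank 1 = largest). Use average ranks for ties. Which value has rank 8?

Sorted (descending): 84, 84, 77, 75, 75, 71, 71, 70
The 2 values of 84 occupy positions 1–2 → average rank (1+2)/2 = 1.5.
The 2 values of 75 occupy positions 4–5 → average rank (4+5)/2 = 4.5.
The 2 values of 71 occupy positions 6–7 → average rank (6+7)/2 = 6.5.
Rank 8 → value 70.

70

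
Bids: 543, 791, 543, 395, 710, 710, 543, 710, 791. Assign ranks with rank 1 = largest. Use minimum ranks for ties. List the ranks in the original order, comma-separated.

Sorted (descending): 791, 791, 710, 710, 710, 543, 543, 543, 395
The 2 values of 791 occupy positions 1–2 → each gets rank 1.
The 3 values of 710 occupy positions 3–5 → each gets rank 3.
The 3 values of 543 occupy positions 6–8 → each gets rank 6.

6, 1, 6, 9, 3, 3, 6, 3, 1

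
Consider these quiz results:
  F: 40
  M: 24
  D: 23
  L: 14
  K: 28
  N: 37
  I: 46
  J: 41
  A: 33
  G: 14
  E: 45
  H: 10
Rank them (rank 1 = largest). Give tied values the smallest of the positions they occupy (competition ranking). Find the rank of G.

Sorted (descending): 46, 45, 41, 40, 37, 33, 28, 24, 23, 14, 14, 10
The 2 values of 14 occupy positions 10–11 → each gets rank 10.
G has value 14 → rank 10.

10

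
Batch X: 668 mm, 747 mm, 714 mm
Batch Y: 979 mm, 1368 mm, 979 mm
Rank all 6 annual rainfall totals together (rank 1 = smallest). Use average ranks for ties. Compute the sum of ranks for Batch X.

6

Sorted (ascending): 668, 714, 747, 979, 979, 1368
The 2 values of 979 occupy positions 4–5 → average rank (4+5)/2 = 4.5.
Batch X values → pooled ranks: 668→1, 747→3, 714→2
Rank sum = 1 + 3 + 2 = 6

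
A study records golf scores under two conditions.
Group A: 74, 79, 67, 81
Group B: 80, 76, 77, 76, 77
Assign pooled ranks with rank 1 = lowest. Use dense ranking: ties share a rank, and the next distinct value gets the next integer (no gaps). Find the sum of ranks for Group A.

15

Sorted (ascending): 67, 74, 76, 76, 77, 77, 79, 80, 81
The 2 values of 76 share dense rank 3.
The 2 values of 77 share dense rank 4.
Remaining distinct values take the next consecutive integers.
Group A values → pooled ranks: 74→2, 79→5, 67→1, 81→7
Rank sum = 2 + 5 + 1 + 7 = 15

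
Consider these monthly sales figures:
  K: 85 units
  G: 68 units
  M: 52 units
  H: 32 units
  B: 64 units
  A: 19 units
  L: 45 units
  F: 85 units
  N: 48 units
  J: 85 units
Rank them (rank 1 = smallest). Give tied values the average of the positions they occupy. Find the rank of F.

Sorted (ascending): 19, 32, 45, 48, 52, 64, 68, 85, 85, 85
The 3 values of 85 occupy positions 8–10 → average rank 9.
F has value 85 units → rank 9.

9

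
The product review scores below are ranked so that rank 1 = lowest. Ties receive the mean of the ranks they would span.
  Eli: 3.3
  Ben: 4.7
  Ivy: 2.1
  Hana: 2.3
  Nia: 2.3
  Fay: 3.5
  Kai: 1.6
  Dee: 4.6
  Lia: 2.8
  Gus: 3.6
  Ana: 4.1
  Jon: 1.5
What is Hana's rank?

4.5

Sorted (ascending): 1.5, 1.6, 2.1, 2.3, 2.3, 2.8, 3.3, 3.5, 3.6, 4.1, 4.6, 4.7
The 2 values of 2.3 occupy positions 4–5 → average rank (4+5)/2 = 4.5.
Hana has value 2.3 → rank 4.5.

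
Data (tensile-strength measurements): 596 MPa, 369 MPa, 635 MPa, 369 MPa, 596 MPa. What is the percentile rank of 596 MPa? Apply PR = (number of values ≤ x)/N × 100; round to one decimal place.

N = 5.
Strictly below 596: 2. Equal to 596: 2.
PR = 4/5 × 100 = 80.0

80.0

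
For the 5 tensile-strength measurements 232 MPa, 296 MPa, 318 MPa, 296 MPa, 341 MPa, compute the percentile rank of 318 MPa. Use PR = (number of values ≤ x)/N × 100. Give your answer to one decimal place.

80.0

N = 5.
Strictly below 318: 3. Equal to 318: 1.
PR = 4/5 × 100 = 80.0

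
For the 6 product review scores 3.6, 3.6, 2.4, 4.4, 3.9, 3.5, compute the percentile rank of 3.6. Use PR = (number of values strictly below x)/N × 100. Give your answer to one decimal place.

N = 6.
Strictly below 3.6: 2. Equal to 3.6: 2.
PR = 2/6 × 100 = 33.3

33.3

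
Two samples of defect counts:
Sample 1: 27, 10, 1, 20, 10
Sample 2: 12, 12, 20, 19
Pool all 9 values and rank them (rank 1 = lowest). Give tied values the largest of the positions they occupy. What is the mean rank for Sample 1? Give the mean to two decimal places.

4.80

Sorted (ascending): 1, 10, 10, 12, 12, 19, 20, 20, 27
The 2 values of 10 occupy positions 2–3 → each gets rank 3.
The 2 values of 12 occupy positions 4–5 → each gets rank 5.
The 2 values of 20 occupy positions 7–8 → each gets rank 8.
Sample 1 values → pooled ranks: 27→9, 10→3, 1→1, 20→8, 10→3
Mean rank = (9 + 3 + 1 + 8 + 3) / 5 = 4.80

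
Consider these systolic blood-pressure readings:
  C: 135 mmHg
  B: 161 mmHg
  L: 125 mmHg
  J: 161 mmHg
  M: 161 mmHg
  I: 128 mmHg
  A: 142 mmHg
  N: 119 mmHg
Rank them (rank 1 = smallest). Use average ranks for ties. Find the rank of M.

7

Sorted (ascending): 119, 125, 128, 135, 142, 161, 161, 161
The 3 values of 161 occupy positions 6–8 → average rank 7.
M has value 161 mmHg → rank 7.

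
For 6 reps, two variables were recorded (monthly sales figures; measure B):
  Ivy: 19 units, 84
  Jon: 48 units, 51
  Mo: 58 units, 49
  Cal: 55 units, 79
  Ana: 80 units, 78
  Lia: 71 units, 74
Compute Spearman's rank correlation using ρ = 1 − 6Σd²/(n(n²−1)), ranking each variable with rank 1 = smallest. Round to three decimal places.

Ranks of variable 1: 1, 2, 4, 3, 6, 5
Ranks of variable 2: 6, 2, 1, 5, 4, 3
d = r₁ − r₂: -5, 0, 3, -2, 2, 2
d²: 25, 0, 9, 4, 4, 4; Σd² = 46
ρ = 1 − 6·46/(6·35) = 1 − 276/210 = -0.314

-0.314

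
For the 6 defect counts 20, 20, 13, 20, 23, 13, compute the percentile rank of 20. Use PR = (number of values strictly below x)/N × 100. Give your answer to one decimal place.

33.3

N = 6.
Strictly below 20: 2. Equal to 20: 3.
PR = 2/6 × 100 = 33.3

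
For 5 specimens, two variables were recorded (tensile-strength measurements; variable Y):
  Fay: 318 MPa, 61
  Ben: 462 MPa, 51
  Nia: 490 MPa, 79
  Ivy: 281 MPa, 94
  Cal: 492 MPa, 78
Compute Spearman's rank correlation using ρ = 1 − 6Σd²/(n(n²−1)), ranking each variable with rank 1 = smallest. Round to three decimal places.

-0.200

Ranks of variable 1: 2, 3, 4, 1, 5
Ranks of variable 2: 2, 1, 4, 5, 3
d = r₁ − r₂: 0, 2, 0, -4, 2
d²: 0, 4, 0, 16, 4; Σd² = 24
ρ = 1 − 6·24/(5·24) = 1 − 144/120 = -0.200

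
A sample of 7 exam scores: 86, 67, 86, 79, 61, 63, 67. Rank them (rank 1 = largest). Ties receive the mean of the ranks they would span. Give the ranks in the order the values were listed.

1.5, 4.5, 1.5, 3, 7, 6, 4.5

Sorted (descending): 86, 86, 79, 67, 67, 63, 61
The 2 values of 86 occupy positions 1–2 → average rank (1+2)/2 = 1.5.
The 2 values of 67 occupy positions 4–5 → average rank (4+5)/2 = 4.5.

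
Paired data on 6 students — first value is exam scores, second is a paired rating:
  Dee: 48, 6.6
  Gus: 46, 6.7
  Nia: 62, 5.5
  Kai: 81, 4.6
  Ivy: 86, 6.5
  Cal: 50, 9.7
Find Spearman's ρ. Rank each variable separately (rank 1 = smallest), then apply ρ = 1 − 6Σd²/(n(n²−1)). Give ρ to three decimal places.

Ranks of variable 1: 2, 1, 4, 5, 6, 3
Ranks of variable 2: 4, 5, 2, 1, 3, 6
d = r₁ − r₂: -2, -4, 2, 4, 3, -3
d²: 4, 16, 4, 16, 9, 9; Σd² = 58
ρ = 1 − 6·58/(6·35) = 1 − 348/210 = -0.657

-0.657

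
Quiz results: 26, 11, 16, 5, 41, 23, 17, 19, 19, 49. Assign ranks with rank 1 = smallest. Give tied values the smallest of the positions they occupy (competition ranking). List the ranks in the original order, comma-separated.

8, 2, 3, 1, 9, 7, 4, 5, 5, 10

Sorted (ascending): 5, 11, 16, 17, 19, 19, 23, 26, 41, 49
The 2 values of 19 occupy positions 5–6 → each gets rank 5.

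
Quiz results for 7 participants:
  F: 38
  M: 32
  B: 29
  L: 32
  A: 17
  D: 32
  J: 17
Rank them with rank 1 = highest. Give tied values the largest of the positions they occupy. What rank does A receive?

7

Sorted (descending): 38, 32, 32, 32, 29, 17, 17
The 3 values of 32 occupy positions 2–4 → each gets rank 4.
The 2 values of 17 occupy positions 6–7 → each gets rank 7.
A has value 17 → rank 7.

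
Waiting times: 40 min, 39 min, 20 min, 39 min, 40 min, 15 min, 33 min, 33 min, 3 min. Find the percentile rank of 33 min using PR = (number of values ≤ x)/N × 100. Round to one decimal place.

N = 9.
Strictly below 33: 3. Equal to 33: 2.
PR = 5/9 × 100 = 55.6

55.6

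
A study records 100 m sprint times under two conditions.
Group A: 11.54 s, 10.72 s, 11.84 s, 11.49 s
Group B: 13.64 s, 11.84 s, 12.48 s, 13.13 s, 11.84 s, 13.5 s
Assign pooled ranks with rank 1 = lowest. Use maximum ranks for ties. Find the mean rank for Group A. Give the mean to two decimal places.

3.00

Sorted (ascending): 10.72, 11.49, 11.54, 11.84, 11.84, 11.84, 12.48, 13.13, 13.5, 13.64
The 3 values of 11.84 occupy positions 4–6 → each gets rank 6.
Group A values → pooled ranks: 11.54→3, 10.72→1, 11.84→6, 11.49→2
Mean rank = (3 + 1 + 6 + 2) / 4 = 3.00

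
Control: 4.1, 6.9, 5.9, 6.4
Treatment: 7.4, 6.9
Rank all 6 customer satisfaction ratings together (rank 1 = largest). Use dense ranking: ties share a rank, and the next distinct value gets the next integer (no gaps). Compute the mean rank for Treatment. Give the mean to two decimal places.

Sorted (descending): 7.4, 6.9, 6.9, 6.4, 5.9, 4.1
The 2 values of 6.9 share dense rank 2.
Remaining distinct values take the next consecutive integers.
Treatment values → pooled ranks: 7.4→1, 6.9→2
Mean rank = (1 + 2) / 2 = 1.50

1.50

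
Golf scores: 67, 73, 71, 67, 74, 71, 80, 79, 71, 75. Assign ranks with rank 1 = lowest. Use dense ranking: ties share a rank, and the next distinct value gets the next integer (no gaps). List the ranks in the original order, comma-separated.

1, 3, 2, 1, 4, 2, 7, 6, 2, 5

Sorted (ascending): 67, 67, 71, 71, 71, 73, 74, 75, 79, 80
The 2 values of 67 share dense rank 1.
The 3 values of 71 share dense rank 2.
Remaining distinct values take the next consecutive integers.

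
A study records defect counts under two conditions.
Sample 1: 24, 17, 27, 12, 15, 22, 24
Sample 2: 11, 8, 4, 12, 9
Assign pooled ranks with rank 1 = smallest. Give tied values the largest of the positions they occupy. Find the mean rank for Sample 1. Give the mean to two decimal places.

Sorted (ascending): 4, 8, 9, 11, 12, 12, 15, 17, 22, 24, 24, 27
The 2 values of 12 occupy positions 5–6 → each gets rank 6.
The 2 values of 24 occupy positions 10–11 → each gets rank 11.
Sample 1 values → pooled ranks: 24→11, 17→8, 27→12, 12→6, 15→7, 22→9, 24→11
Mean rank = (11 + 8 + 12 + 6 + 7 + 9 + 11) / 7 = 9.14

9.14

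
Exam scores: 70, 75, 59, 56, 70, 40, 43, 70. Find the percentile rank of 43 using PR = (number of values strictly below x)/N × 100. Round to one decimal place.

12.5

N = 8.
Strictly below 43: 1. Equal to 43: 1.
PR = 1/8 × 100 = 12.5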